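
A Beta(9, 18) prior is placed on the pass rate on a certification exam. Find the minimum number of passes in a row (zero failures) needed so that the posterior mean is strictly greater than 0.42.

k = 5

After k passes and 0 failures the posterior is Beta(9+k, 18), with mean (9+k)/(9+18+k).
Set (9+k)/(27+k) > 0.42 and solve: k > (0.42·27 − 9)/(1 − 0.42) = 4.034.
The smallest integer exceeding 4.034 is 5, and checking k=5: (14)/(32) = 0.4375 > 0.42.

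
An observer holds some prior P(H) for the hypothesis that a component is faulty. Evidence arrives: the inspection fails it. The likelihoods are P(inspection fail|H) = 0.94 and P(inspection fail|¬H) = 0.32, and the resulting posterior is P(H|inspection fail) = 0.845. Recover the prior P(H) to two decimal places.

P(H) = 0.65

Bayes' rule in odds form gives O(H|E) = O(H)·[P(E|H)/P(E|¬H)], hence O(H) = O(H|E)/LR.
Posterior odds = 0.845/(1−0.845) = 5.4516. LR = 0.94/0.32 = 2.9375.
Prior odds = 5.4516/2.9375 = 1.8559, so P(H) = 1.8559/(1+1.8559) ≈ 0.65.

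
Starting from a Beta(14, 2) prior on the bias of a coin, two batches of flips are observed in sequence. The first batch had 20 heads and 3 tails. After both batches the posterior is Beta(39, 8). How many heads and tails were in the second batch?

Sequential conjugate updates are equivalent to a single update on the pooled data, so total successes = posterior α − prior α and total failures = posterior β − prior β.
Total across both batches: 39−14=25 heads, 8−2=6 tails.
Subtract the first batch: 25−20=5 heads and 6−3=3 tails.

5 heads and 3 tails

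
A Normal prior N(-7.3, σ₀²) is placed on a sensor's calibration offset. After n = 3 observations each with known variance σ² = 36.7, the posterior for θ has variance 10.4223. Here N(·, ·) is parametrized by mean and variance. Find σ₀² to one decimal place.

σ₀² = 70.4

Posterior precision equals prior precision plus data precision: 1/σ_n² = 1/σ₀² + n/σ².
So 1/σ₀² = 1/10.4223 − 3/36.7 = 0.095948 − 0.081744 = 0.014204.
Hence σ₀² = 1/0.014204 ≈ 70.4.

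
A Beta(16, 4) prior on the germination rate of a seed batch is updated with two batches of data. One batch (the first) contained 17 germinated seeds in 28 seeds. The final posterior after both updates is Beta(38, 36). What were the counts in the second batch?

Because Beta–binomial updating is additive in the counts, the combined data contributed (α_post−α_prior, β_post−β_prior) successes and failures.
Total across both batches: 38−16=22 germinated seeds, 36−4=32 non-germinating seeds.
Subtract the first batch: 22−17=5 germinated seeds and 32−11=21 non-germinating seeds.

5 germinated seeds and 21 non-germinating seeds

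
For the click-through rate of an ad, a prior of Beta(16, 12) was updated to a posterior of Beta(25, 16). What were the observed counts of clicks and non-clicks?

Under Beta–binomial conjugacy the posterior parameters are (a+s, b+f).
So s = 25 − 16 = 9 and f = 16 − 12 = 4.

9 clicks and 4 non-clicks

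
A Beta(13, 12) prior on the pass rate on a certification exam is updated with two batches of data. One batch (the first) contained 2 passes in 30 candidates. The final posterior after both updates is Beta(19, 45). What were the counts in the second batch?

4 passes and 5 failures

Because Beta–binomial updating is additive in the counts, the combined data contributed (α_post−α_prior, β_post−β_prior) successes and failures.
Total across both batches: 19−13=6 passes, 45−12=33 failures.
Subtract the first batch: 6−2=4 passes and 33−28=5 failures.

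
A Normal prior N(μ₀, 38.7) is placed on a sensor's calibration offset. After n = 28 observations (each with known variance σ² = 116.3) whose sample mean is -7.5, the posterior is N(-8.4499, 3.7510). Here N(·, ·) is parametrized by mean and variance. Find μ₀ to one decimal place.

μ₀ = -17.3

With known observation variance, the Normal–Normal posterior has precision τ_n = τ₀ + n/σ² and mean μ_n = (τ₀μ₀ + (n/σ²)x̄)/τ_n.
Here τ₀ = 1/38.7 = 0.025840 and τ_data = 28/116.3 = 0.240757, so τ_n = 0.266597.
Rearranging for μ₀: μ₀ = (μ_n·τ_n − τ_data·x̄)/τ₀ = (-8.4499·0.266597 − 0.240757·-7.5) / 0.025840 = -0.447040/0.025840 ≈ -17.3.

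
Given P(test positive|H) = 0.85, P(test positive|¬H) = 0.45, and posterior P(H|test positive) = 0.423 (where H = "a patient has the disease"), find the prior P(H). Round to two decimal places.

P(H) = 0.28

In odds form, posterior odds = prior odds × likelihood ratio, so prior odds = posterior odds ÷ LR.
Posterior odds = 0.423/(1−0.423) = 0.7331. LR = 0.85/0.45 = 1.8889.
Prior odds = 0.7331/1.8889 = 0.3881, so P(H) = 0.3881/(1+0.3881) ≈ 0.28.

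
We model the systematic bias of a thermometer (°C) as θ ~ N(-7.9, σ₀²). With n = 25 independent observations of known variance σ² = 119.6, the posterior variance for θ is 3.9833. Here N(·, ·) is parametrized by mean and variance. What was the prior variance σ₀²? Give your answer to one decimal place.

σ₀² = 23.8

Posterior precision equals prior precision plus data precision: 1/σ_n² = 1/σ₀² + n/σ².
So 1/σ₀² = 1/3.9833 − 25/119.6 = 0.251048 − 0.209030 = 0.042018.
Hence σ₀² = 1/0.042018 ≈ 23.8.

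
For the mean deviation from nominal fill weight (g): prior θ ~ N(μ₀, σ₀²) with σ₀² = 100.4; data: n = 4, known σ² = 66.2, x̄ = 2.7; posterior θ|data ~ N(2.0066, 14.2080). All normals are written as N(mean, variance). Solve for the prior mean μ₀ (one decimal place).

The posterior mean is a precision-weighted average: μ_n = (τ₀μ₀ + τ_data·x̄)/(τ₀+τ_data), with τ₀=1/σ₀² and τ_data=n/σ².
Here τ₀ = 1/100.4 = 0.009960 and τ_data = 4/66.2 = 0.060423, so τ_n = 0.070383.
Rearranging for μ₀: μ₀ = (μ_n·τ_n − τ_data·x̄)/τ₀ = (2.0066·0.070383 − 0.060423·2.7) / 0.009960 = -0.021912/0.009960 ≈ -2.2.

μ₀ = -2.2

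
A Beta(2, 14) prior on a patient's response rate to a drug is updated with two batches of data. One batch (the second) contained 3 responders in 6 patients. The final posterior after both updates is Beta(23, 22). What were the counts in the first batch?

Sequential conjugate updates are equivalent to a single update on the pooled data, so total successes = posterior α − prior α and total failures = posterior β − prior β.
Total across both batches: 23−2=21 responders, 22−14=8 non-responders.
Subtract the second batch: 21−3=18 responders and 8−3=5 non-responders.

18 responders and 5 non-responders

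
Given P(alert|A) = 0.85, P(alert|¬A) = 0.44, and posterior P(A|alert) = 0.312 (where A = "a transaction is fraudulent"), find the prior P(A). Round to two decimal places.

P(A) = 0.19

Bayes' rule in odds form gives O(A|E) = O(A)·[P(E|A)/P(E|¬A)], hence O(A) = O(A|E)/LR.
Posterior odds = 0.312/(1−0.312) = 0.4535. LR = 0.85/0.44 = 1.9318.
Prior odds = 0.4535/1.9318 = 0.2348, so P(A) = 0.2348/(1+0.2348) ≈ 0.19.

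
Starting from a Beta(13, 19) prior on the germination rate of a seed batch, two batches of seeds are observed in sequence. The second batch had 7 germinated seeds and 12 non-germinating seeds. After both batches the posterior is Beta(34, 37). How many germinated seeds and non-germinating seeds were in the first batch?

14 germinated seeds and 6 non-germinating seeds

Sequential conjugate updates are equivalent to a single update on the pooled data, so total successes = posterior α − prior α and total failures = posterior β − prior β.
Total across both batches: 34−13=21 germinated seeds, 37−19=18 non-germinating seeds.
Subtract the second batch: 21−7=14 germinated seeds and 18−12=6 non-germinating seeds.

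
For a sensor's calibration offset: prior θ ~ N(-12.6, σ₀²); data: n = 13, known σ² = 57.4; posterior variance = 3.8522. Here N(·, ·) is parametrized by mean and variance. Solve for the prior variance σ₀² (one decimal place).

σ₀² = 30.2

Posterior precision equals prior precision plus data precision: 1/σ_n² = 1/σ₀² + n/σ².
So 1/σ₀² = 1/3.8522 − 13/57.4 = 0.259592 − 0.226481 = 0.033111.
Hence σ₀² = 1/0.033111 ≈ 30.2.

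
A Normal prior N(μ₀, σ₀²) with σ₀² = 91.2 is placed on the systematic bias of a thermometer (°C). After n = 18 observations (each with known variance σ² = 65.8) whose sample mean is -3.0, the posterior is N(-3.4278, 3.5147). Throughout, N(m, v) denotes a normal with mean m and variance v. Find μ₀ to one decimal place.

μ₀ = -14.1

The posterior mean is a precision-weighted average: μ_n = (τ₀μ₀ + τ_data·x̄)/(τ₀+τ_data), with τ₀=1/σ₀² and τ_data=n/σ².
Here τ₀ = 1/91.2 = 0.010965 and τ_data = 18/65.8 = 0.273556, so τ_n = 0.284521.
Rearranging for μ₀: μ₀ = (μ_n·τ_n − τ_data·x̄)/τ₀ = (-3.4278·0.284521 − 0.273556·-3.0) / 0.010965 = -0.154613/0.010965 ≈ -14.1.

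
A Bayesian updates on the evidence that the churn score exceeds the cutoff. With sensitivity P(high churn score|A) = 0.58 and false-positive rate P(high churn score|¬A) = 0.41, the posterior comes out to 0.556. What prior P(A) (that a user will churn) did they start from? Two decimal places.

In odds form, posterior odds = prior odds × likelihood ratio, so prior odds = posterior odds ÷ LR.
Posterior odds = 0.556/(1−0.556) = 1.2523. LR = 0.58/0.41 = 1.4146.
Prior odds = 1.2523/1.4146 = 0.8853, so P(A) = 0.8853/(1+0.8853) ≈ 0.47.

P(A) = 0.47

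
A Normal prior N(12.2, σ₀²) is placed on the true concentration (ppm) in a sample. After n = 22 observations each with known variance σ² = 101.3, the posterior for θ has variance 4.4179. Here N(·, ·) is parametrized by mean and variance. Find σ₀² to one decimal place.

Posterior precision equals prior precision plus data precision: 1/σ_n² = 1/σ₀² + n/σ².
So 1/σ₀² = 1/4.4179 − 22/101.3 = 0.226352 − 0.217177 = 0.009175.
Hence σ₀² = 1/0.009175 ≈ 109.0.

σ₀² = 109.0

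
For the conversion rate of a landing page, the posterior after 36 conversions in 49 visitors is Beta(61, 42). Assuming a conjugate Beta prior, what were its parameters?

Beta is conjugate to the binomial likelihood: posterior = Beta(α+s, β+f).
Subtract the data counts: 61−36=25, 42−13=29.

Beta(25, 29)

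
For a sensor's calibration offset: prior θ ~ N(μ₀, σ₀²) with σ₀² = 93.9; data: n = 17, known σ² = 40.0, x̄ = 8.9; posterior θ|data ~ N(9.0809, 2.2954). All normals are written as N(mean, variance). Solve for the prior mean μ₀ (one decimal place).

The posterior mean is a precision-weighted average: μ_n = (τ₀μ₀ + τ_data·x̄)/(τ₀+τ_data), with τ₀=1/σ₀² and τ_data=n/σ².
Here τ₀ = 1/93.9 = 0.010650 and τ_data = 17/40.0 = 0.425000, so τ_n = 0.435650.
Rearranging for μ₀: μ₀ = (μ_n·τ_n − τ_data·x̄)/τ₀ = (9.0809·0.435650 − 0.425000·8.9) / 0.010650 = 0.173594/0.010650 ≈ 16.3.

μ₀ = 16.3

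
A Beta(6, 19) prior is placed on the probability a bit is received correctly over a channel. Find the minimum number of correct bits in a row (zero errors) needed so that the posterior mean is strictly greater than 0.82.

k = 81

After k correct bits and 0 errors the posterior is Beta(6+k, 19), with mean (6+k)/(6+19+k).
Set (6+k)/(25+k) > 0.82 and solve: k > (0.82·25 − 6)/(1 − 0.82) = 80.556.
The smallest integer exceeding 80.556 is 81, and checking k=81: (87)/(106) = 0.8208 > 0.82.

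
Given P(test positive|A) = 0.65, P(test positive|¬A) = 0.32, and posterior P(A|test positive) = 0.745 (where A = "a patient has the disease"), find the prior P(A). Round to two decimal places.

P(A) = 0.59

In odds form, posterior odds = prior odds × likelihood ratio, so prior odds = posterior odds ÷ LR.
Posterior odds = 0.745/(1−0.745) = 2.9216. LR = 0.65/0.32 = 2.0312.
Prior odds = 2.9216/2.0312 = 1.4384, so P(A) = 1.4384/(1+1.4384) ≈ 0.59.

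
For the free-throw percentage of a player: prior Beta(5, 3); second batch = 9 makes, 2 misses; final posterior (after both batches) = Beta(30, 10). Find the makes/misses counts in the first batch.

16 makes and 5 misses

Because Beta–binomial updating is additive in the counts, the combined data contributed (α_post−α_prior, β_post−β_prior) successes and failures.
Total across both batches: 30−5=25 makes, 10−3=7 misses.
Subtract the second batch: 25−9=16 makes and 7−2=5 misses.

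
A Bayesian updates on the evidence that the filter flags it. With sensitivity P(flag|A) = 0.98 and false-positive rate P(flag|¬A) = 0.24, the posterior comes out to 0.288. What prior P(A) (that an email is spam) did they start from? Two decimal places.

P(A) = 0.09

In odds form, posterior odds = prior odds × likelihood ratio, so prior odds = posterior odds ÷ LR.
Posterior odds = 0.288/(1−0.288) = 0.4045. LR = 0.98/0.24 = 4.0833.
Prior odds = 0.4045/4.0833 = 0.0991, so P(A) = 0.0991/(1+0.0991) ≈ 0.09.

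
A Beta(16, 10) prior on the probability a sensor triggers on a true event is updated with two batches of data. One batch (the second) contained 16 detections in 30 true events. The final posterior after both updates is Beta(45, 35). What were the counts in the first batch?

13 detections and 11 misses

Because Beta–binomial updating is additive in the counts, the combined data contributed (α_post−α_prior, β_post−β_prior) successes and failures.
Total across both batches: 45−16=29 detections, 35−10=25 misses.
Subtract the second batch: 29−16=13 detections and 25−14=11 misses.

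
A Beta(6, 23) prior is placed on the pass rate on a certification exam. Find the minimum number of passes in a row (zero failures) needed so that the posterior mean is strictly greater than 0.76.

k = 67

After k passes and 0 failures the posterior is Beta(6+k, 23), with mean (6+k)/(6+23+k).
Set (6+k)/(29+k) > 0.76 and solve: k > (0.76·29 − 6)/(1 − 0.76) = 66.833.
The smallest integer exceeding 66.833 is 67, and checking k=67: (73)/(96) = 0.7604 > 0.76.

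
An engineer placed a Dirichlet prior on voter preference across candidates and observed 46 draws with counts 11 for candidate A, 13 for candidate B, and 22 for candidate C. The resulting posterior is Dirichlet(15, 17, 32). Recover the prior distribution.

Dirichlet(4, 4, 10)

For a Dirichlet(α) prior with multinomial counts c, the posterior is Dirichlet(α + c) componentwise.
Subtract each count from the matching posterior parameter: 15−11=4, 17−13=4, 32−22=10.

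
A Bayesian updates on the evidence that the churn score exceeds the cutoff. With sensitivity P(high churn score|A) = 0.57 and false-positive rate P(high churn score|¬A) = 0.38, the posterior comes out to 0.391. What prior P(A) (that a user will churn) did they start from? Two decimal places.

P(A) = 0.30

In odds form, posterior odds = prior odds × likelihood ratio, so prior odds = posterior odds ÷ LR.
Posterior odds = 0.391/(1−0.391) = 0.6420. LR = 0.57/0.38 = 1.5000.
Prior odds = 0.6420/1.5000 = 0.4280, so P(A) = 0.4280/(1+0.4280) ≈ 0.30.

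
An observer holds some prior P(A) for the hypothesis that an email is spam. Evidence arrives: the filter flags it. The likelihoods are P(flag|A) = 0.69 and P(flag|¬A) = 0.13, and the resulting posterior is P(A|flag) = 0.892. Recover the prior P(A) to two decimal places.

P(A) = 0.61

Bayes' rule in odds form gives O(A|E) = O(A)·[P(E|A)/P(E|¬A)], hence O(A) = O(A|E)/LR.
Posterior odds = 0.892/(1−0.892) = 8.2593. LR = 0.69/0.13 = 5.3077.
Prior odds = 8.2593/5.3077 = 1.5561, so P(A) = 1.5561/(1+1.5561) ≈ 0.61.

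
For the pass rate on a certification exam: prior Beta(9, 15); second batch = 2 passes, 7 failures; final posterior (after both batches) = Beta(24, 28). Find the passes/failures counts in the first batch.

Sequential conjugate updates are equivalent to a single update on the pooled data, so total successes = posterior α − prior α and total failures = posterior β − prior β.
Total across both batches: 24−9=15 passes, 28−15=13 failures.
Subtract the second batch: 15−2=13 passes and 13−7=6 failures.

13 passes and 6 failures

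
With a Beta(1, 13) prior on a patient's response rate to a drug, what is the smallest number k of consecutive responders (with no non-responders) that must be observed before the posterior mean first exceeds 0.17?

k = 2

After k responders and 0 non-responders the posterior is Beta(1+k, 13), with mean (1+k)/(1+13+k).
Set (1+k)/(14+k) > 0.17 and solve: k > (0.17·14 − 1)/(1 − 0.17) = 1.663.
The smallest integer exceeding 1.663 is 2, and checking k=2: (3)/(16) = 0.1875 > 0.17.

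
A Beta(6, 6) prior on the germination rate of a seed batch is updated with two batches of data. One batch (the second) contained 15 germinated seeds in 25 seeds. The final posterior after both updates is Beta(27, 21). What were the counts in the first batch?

Because Beta–binomial updating is additive in the counts, the combined data contributed (α_post−α_prior, β_post−β_prior) successes and failures.
Total across both batches: 27−6=21 germinated seeds, 21−6=15 non-germinating seeds.
Subtract the second batch: 21−15=6 germinated seeds and 15−10=5 non-germinating seeds.

6 germinated seeds and 5 non-germinating seeds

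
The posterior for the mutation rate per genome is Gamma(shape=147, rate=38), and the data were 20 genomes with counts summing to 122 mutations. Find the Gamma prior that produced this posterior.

Gamma(shape=25, rate=18)

A Gamma(α, β) prior (rate parametrization) on a Poisson rate with n observations summing to S gives posterior Gamma(α+S, β+n).
So α = 147 − 122 = 25 and β = 38 − 20 = 18.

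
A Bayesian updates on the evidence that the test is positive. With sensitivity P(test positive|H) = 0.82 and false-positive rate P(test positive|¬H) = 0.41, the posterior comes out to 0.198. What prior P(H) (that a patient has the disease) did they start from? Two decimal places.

P(H) = 0.11

In odds form, posterior odds = prior odds × likelihood ratio, so prior odds = posterior odds ÷ LR.
Posterior odds = 0.198/(1−0.198) = 0.2469. LR = 0.82/0.41 = 2.0000.
Prior odds = 0.2469/2.0000 = 0.1235, so P(H) = 0.1235/(1+0.1235) ≈ 0.11.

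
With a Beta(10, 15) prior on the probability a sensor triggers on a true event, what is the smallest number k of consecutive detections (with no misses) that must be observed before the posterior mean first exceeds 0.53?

After k detections and 0 misses the posterior is Beta(10+k, 15), with mean (10+k)/(10+15+k).
Set (10+k)/(25+k) > 0.53 and solve: k > (0.53·25 − 10)/(1 − 0.53) = 6.915.
The smallest integer exceeding 6.915 is 7.

k = 7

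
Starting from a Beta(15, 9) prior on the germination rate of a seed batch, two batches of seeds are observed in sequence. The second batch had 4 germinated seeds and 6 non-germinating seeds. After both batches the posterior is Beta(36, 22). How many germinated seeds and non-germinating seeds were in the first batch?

17 germinated seeds and 7 non-germinating seeds

Because Beta–binomial updating is additive in the counts, the combined data contributed (α_post−α_prior, β_post−β_prior) successes and failures.
Total across both batches: 36−15=21 germinated seeds, 22−9=13 non-germinating seeds.
Subtract the second batch: 21−4=17 germinated seeds and 13−6=7 non-germinating seeds.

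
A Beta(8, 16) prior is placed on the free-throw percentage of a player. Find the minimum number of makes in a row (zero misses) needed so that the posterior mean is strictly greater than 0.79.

k = 53

After k makes and 0 misses the posterior is Beta(8+k, 16), with mean (8+k)/(8+16+k).
Set (8+k)/(24+k) > 0.79 and solve: k > (0.79·24 − 8)/(1 − 0.79) = 52.190.
The smallest integer exceeding 52.190 is 53, and checking k=53: (61)/(77) = 0.7922 > 0.79.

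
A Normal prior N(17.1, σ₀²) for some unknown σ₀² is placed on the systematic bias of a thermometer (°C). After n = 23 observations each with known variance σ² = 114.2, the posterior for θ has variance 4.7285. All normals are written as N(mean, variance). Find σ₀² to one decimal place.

Posterior precision equals prior precision plus data precision: 1/σ_n² = 1/σ₀² + n/σ².
So 1/σ₀² = 1/4.7285 − 23/114.2 = 0.211484 − 0.201401 = 0.010083.
Hence σ₀² = 1/0.010083 ≈ 99.2.

σ₀² = 99.2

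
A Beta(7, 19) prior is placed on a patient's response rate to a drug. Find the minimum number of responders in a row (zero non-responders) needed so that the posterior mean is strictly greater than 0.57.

After k responders and 0 non-responders the posterior is Beta(7+k, 19), with mean (7+k)/(7+19+k).
Set (7+k)/(26+k) > 0.57 and solve: k > (0.57·26 − 7)/(1 − 0.57) = 18.186.
The smallest integer exceeding 18.186 is 19.

k = 19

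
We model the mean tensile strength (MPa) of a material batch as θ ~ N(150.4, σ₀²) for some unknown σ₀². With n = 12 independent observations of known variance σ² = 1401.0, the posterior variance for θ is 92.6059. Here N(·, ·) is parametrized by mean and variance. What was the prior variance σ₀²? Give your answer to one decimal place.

Posterior precision equals prior precision plus data precision: 1/σ_n² = 1/σ₀² + n/σ².
So 1/σ₀² = 1/92.6059 − 12/1401.0 = 0.010798 − 0.008565 = 0.002233.
Hence σ₀² = 1/0.002233 ≈ 447.8.

σ₀² = 447.8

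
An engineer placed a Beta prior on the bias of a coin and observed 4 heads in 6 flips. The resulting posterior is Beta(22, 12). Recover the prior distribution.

Beta(18, 10)

Beta is conjugate to the binomial likelihood: posterior = Beta(α+s, β+f).
Subtract the data counts: 22−4=18, 12−2=10.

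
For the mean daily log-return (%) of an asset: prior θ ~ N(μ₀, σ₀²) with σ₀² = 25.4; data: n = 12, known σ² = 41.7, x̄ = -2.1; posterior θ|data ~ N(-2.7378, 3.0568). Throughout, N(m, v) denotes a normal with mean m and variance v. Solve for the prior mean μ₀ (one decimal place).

μ₀ = -7.4

The posterior mean is a precision-weighted average: μ_n = (τ₀μ₀ + τ_data·x̄)/(τ₀+τ_data), with τ₀=1/σ₀² and τ_data=n/σ².
Here τ₀ = 1/25.4 = 0.039370 and τ_data = 12/41.7 = 0.287770, so τ_n = 0.327140.
Rearranging for μ₀: μ₀ = (μ_n·τ_n − τ_data·x̄)/τ₀ = (-2.7378·0.327140 − 0.287770·-2.1) / 0.039370 = -0.291327/0.039370 ≈ -7.4.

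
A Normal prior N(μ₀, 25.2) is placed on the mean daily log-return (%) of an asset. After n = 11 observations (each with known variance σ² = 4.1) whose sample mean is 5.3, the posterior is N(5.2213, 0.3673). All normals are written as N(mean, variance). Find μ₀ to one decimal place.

The posterior mean is a precision-weighted average: μ_n = (τ₀μ₀ + τ_data·x̄)/(τ₀+τ_data), with τ₀=1/σ₀² and τ_data=n/σ².
Here τ₀ = 1/25.2 = 0.039683 and τ_data = 11/4.1 = 2.682927, so τ_n = 2.722610.
Rearranging for μ₀: μ₀ = (μ_n·τ_n − τ_data·x̄)/τ₀ = (5.2213·2.722610 − 2.682927·5.3) / 0.039683 = -0.003950/0.039683 ≈ -0.1.

μ₀ = -0.1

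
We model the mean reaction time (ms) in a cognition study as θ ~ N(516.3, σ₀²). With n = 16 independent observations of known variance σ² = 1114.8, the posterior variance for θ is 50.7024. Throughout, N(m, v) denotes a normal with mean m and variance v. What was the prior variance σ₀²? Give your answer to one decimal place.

σ₀² = 186.2

Posterior precision equals prior precision plus data precision: 1/σ_n² = 1/σ₀² + n/σ².
So 1/σ₀² = 1/50.7024 − 16/1114.8 = 0.019723 − 0.014352 = 0.005371.
Hence σ₀² = 1/0.005371 ≈ 186.2.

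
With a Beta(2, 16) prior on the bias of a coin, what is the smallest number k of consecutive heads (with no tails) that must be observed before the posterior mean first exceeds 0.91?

After k heads and 0 tails the posterior is Beta(2+k, 16), with mean (2+k)/(2+16+k).
Set (2+k)/(18+k) > 0.91 and solve: k > (0.91·18 − 2)/(1 − 0.91) = 159.778.
The smallest integer exceeding 159.778 is 160.

k = 160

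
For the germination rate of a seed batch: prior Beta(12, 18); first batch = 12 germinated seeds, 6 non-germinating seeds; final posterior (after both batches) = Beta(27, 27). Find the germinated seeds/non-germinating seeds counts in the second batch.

3 germinated seeds and 3 non-germinating seeds

Sequential conjugate updates are equivalent to a single update on the pooled data, so total successes = posterior α − prior α and total failures = posterior β − prior β.
Total across both batches: 27−12=15 germinated seeds, 27−18=9 non-germinating seeds.
Subtract the first batch: 15−12=3 germinated seeds and 9−6=3 non-germinating seeds.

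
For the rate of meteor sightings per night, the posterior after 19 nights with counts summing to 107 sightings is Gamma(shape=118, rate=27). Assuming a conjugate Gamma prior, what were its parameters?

Gamma–Poisson conjugacy: posterior shape = α + Σxᵢ, posterior rate = β + n.
So α = 118 − 107 = 11 and β = 27 − 19 = 8.

Gamma(shape=11, rate=8)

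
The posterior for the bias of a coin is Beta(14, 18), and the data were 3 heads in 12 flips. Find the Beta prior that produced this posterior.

Beta(11, 9)

Under Beta–binomial conjugacy the posterior parameters are (a+s, b+f).
So a = 14 − 3 = 11 and b = 18 − 9 = 9.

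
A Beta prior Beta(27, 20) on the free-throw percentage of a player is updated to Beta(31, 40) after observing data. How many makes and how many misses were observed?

A Beta(a, b) prior with s successes and f failures in binomial data gives a Beta(a+s, b+f) posterior.
So s = 31 − 27 = 4 and f = 40 − 20 = 20.

4 makes and 20 misses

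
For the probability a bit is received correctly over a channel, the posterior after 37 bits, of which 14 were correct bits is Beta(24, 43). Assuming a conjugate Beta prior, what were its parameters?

Beta(10, 20)

Beta is conjugate to the binomial likelihood: posterior = Beta(α+s, β+f).
So α = 24 − 14 = 10 and β = 43 − 23 = 20.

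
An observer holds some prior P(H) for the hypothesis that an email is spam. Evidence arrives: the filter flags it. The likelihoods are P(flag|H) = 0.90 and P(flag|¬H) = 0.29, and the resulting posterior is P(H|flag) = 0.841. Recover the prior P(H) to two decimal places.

In odds form, posterior odds = prior odds × likelihood ratio, so prior odds = posterior odds ÷ LR.
Posterior odds = 0.841/(1−0.841) = 5.2893. LR = 0.90/0.29 = 3.1034.
Prior odds = 5.2893/3.1034 = 1.7044, so P(H) = 1.7044/(1+1.7044) ≈ 0.63.

P(H) = 0.63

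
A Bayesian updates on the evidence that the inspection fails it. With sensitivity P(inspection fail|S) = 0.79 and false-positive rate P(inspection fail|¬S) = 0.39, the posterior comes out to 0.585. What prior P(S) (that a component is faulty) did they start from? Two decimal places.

Bayes' rule in odds form gives O(S|E) = O(S)·[P(E|S)/P(E|¬S)], hence O(S) = O(S|E)/LR.
Posterior odds = 0.585/(1−0.585) = 1.4096. LR = 0.79/0.39 = 2.0256.
Prior odds = 1.4096/2.0256 = 0.6959, so P(S) = 0.6959/(1+0.6959) ≈ 0.41.

P(S) = 0.41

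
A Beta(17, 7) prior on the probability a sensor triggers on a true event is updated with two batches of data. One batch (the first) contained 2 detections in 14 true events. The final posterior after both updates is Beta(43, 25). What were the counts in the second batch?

Sequential conjugate updates are equivalent to a single update on the pooled data, so total successes = posterior α − prior α and total failures = posterior β − prior β.
Total across both batches: 43−17=26 detections, 25−7=18 misses.
Subtract the first batch: 26−2=24 detections and 18−12=6 misses.

24 detections and 6 misses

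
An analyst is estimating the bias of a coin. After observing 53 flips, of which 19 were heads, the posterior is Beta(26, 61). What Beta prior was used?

Beta(7, 27)

A Beta(α, β) prior with s successes and f failures in binomial data gives a Beta(α+s, β+f) posterior.
Subtract the data counts: 26−19=7, 61−34=27.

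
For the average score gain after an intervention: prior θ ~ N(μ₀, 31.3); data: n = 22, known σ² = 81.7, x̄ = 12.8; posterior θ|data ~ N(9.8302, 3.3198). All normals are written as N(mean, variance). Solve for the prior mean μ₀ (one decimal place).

With known observation variance, the Normal–Normal posterior has precision τ_n = τ₀ + n/σ² and mean μ_n = (τ₀μ₀ + (n/σ²)x̄)/τ_n.
Here τ₀ = 1/31.3 = 0.031949 and τ_data = 22/81.7 = 0.269278, so τ_n = 0.301227.
Rearranging for μ₀: μ₀ = (μ_n·τ_n − τ_data·x̄)/τ₀ = (9.8302·0.301227 − 0.269278·12.8) / 0.031949 = -0.485637/0.031949 ≈ -15.2.

μ₀ = -15.2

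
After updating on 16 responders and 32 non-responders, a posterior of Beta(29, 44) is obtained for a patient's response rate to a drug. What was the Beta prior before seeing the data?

Beta(13, 12)

A Beta(α, β) prior with s successes and f failures in binomial data gives a Beta(α+s, β+f) posterior.
So α = 29 − 16 = 13 and β = 44 − 32 = 12.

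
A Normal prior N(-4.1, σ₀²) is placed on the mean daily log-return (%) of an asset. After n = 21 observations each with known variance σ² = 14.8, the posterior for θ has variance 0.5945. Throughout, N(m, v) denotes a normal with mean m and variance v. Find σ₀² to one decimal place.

σ₀² = 3.8

Posterior precision equals prior precision plus data precision: 1/σ_n² = 1/σ₀² + n/σ².
So 1/σ₀² = 1/0.5945 − 21/14.8 = 1.682086 − 1.418919 = 0.263167.
Hence σ₀² = 1/0.263167 ≈ 3.8.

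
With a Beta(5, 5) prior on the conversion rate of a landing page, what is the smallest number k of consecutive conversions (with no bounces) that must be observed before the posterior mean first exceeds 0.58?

After k conversions and 0 bounces the posterior is Beta(5+k, 5), with mean (5+k)/(5+5+k).
Set (5+k)/(10+k) > 0.58 and solve: k > (0.58·10 − 5)/(1 − 0.58) = 1.905.
The smallest integer exceeding 1.905 is 2.

k = 2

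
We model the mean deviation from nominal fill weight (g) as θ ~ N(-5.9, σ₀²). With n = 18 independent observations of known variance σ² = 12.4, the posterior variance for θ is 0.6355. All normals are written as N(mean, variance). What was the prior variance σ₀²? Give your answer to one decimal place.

Posterior precision equals prior precision plus data precision: 1/σ_n² = 1/σ₀² + n/σ².
So 1/σ₀² = 1/0.6355 − 18/12.4 = 1.573564 − 1.451613 = 0.121951.
Hence σ₀² = 1/0.121951 ≈ 8.2.

σ₀² = 8.2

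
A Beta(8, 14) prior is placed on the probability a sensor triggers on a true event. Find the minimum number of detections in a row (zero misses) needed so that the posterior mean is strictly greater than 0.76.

After k detections and 0 misses the posterior is Beta(8+k, 14), with mean (8+k)/(8+14+k).
Set (8+k)/(22+k) > 0.76 and solve: k > (0.76·22 − 8)/(1 − 0.76) = 36.333.
The smallest integer exceeding 36.333 is 37.

k = 37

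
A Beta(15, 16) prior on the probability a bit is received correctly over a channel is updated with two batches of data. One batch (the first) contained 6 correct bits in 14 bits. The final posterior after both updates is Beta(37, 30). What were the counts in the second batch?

Because Beta–binomial updating is additive in the counts, the combined data contributed (α_post−α_prior, β_post−β_prior) successes and failures.
Total across both batches: 37−15=22 correct bits, 30−16=14 errors.
Subtract the first batch: 22−6=16 correct bits and 14−8=6 errors.

16 correct bits and 6 errors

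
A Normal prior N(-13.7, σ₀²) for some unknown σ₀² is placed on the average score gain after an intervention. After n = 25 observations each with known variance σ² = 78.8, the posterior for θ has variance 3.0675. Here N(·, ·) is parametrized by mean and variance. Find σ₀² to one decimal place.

σ₀² = 114.4

Posterior precision equals prior precision plus data precision: 1/σ_n² = 1/σ₀² + n/σ².
So 1/σ₀² = 1/3.0675 − 25/78.8 = 0.325998 − 0.317259 = 0.008739.
Hence σ₀² = 1/0.008739 ≈ 114.4.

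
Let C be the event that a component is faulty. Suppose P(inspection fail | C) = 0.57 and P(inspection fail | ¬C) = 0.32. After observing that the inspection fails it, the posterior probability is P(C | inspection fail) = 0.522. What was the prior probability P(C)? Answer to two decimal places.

Bayes' rule in odds form gives O(C|E) = O(C)·[P(E|C)/P(E|¬C)], hence O(C) = O(C|E)/LR.
Posterior odds = 0.522/(1−0.522) = 1.0921. LR = 0.57/0.32 = 1.7812.
Prior odds = 1.0921/1.7812 = 0.6131, so P(C) = 0.6131/(1+0.6131) ≈ 0.38.

P(C) = 0.38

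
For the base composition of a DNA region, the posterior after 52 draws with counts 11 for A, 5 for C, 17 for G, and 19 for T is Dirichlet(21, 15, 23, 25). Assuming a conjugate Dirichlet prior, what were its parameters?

Dirichlet(10, 10, 6, 6)

For a Dirichlet(α) prior with multinomial counts c, the posterior is Dirichlet(α + c) componentwise.
Subtract each count from the matching posterior parameter: 21−11=10, 15−5=10, 23−17=6, 25−19=6.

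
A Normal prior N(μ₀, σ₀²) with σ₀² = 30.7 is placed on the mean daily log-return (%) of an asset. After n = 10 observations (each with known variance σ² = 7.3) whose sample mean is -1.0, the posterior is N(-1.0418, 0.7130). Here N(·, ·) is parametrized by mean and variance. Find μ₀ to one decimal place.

The posterior mean is a precision-weighted average: μ_n = (τ₀μ₀ + τ_data·x̄)/(τ₀+τ_data), with τ₀=1/σ₀² and τ_data=n/σ².
Here τ₀ = 1/30.7 = 0.032573 and τ_data = 10/7.3 = 1.369863, so τ_n = 1.402436.
Rearranging for μ₀: μ₀ = (μ_n·τ_n − τ_data·x̄)/τ₀ = (-1.0418·1.402436 − 1.369863·-1.0) / 0.032573 = -0.091195/0.032573 ≈ -2.8.

μ₀ = -2.8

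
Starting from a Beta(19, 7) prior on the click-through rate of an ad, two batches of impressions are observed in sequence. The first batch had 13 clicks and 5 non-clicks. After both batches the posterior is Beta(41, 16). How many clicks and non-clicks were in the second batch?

Because Beta–binomial updating is additive in the counts, the combined data contributed (α_post−α_prior, β_post−β_prior) successes and failures.
Total across both batches: 41−19=22 clicks, 16−7=9 non-clicks.
Subtract the first batch: 22−13=9 clicks and 9−5=4 non-clicks.

9 clicks and 4 non-clicks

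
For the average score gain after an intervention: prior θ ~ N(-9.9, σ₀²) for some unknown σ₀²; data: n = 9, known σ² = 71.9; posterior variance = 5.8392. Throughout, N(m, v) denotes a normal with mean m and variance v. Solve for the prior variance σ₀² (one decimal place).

Posterior precision equals prior precision plus data precision: 1/σ_n² = 1/σ₀² + n/σ².
So 1/σ₀² = 1/5.8392 − 9/71.9 = 0.171256 − 0.125174 = 0.046082.
Hence σ₀² = 1/0.046082 ≈ 21.7.

σ₀² = 21.7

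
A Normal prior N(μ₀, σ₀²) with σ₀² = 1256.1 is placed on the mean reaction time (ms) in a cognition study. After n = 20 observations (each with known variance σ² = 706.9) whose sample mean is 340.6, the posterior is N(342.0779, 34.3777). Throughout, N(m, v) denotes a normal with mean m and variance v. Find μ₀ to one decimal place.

μ₀ = 394.6

With known observation variance, the Normal–Normal posterior has precision τ_n = τ₀ + n/σ² and mean μ_n = (τ₀μ₀ + (n/σ²)x̄)/τ_n.
Here τ₀ = 1/1256.1 = 0.000796 and τ_data = 20/706.9 = 0.028293, so τ_n = 0.029089.
Rearranging for μ₀: μ₀ = (μ_n·τ_n − τ_data·x̄)/τ₀ = (342.0779·0.029089 − 0.028293·340.6) / 0.000796 = 0.314108/0.000796 ≈ 394.6.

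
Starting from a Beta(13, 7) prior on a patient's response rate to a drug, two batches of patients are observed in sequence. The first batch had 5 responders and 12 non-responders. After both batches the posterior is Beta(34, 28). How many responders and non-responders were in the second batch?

Because Beta–binomial updating is additive in the counts, the combined data contributed (α_post−α_prior, β_post−β_prior) successes and failures.
Total across both batches: 34−13=21 responders, 28−7=21 non-responders.
Subtract the first batch: 21−5=16 responders and 21−12=9 non-responders.

16 responders and 9 non-responders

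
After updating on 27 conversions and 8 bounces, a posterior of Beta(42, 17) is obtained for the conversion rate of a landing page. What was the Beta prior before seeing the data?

Beta(15, 9)

A Beta(a, b) prior with s successes and f failures in binomial data gives a Beta(a+s, b+f) posterior.
Subtract the data counts: 42−27=15, 17−8=9.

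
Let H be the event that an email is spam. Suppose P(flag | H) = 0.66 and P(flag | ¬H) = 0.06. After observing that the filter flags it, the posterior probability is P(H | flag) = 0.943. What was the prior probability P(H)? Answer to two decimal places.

P(H) = 0.60

In odds form, posterior odds = prior odds × likelihood ratio, so prior odds = posterior odds ÷ LR.
Posterior odds = 0.943/(1−0.943) = 16.5439. LR = 0.66/0.06 = 11.0000.
Prior odds = 16.5439/11.0000 = 1.5040, so P(H) = 1.5040/(1+1.5040) ≈ 0.60.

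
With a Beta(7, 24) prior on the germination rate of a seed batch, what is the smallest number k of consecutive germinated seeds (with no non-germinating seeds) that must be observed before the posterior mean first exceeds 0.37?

After k germinated seeds and 0 non-germinating seeds the posterior is Beta(7+k, 24), with mean (7+k)/(7+24+k).
Set (7+k)/(31+k) > 0.37 and solve: k > (0.37·31 − 7)/(1 − 0.37) = 7.095.
The smallest integer exceeding 7.095 is 8, and checking k=8: (15)/(39) = 0.3846 > 0.37.

k = 8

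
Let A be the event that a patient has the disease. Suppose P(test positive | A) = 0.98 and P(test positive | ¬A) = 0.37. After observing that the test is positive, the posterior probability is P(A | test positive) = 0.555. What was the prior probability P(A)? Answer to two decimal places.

P(A) = 0.32

In odds form, posterior odds = prior odds × likelihood ratio, so prior odds = posterior odds ÷ LR.
Posterior odds = 0.555/(1−0.555) = 1.2472. LR = 0.98/0.37 = 2.6486.
Prior odds = 1.2472/2.6486 = 0.4709, so P(A) = 0.4709/(1+0.4709) ≈ 0.32.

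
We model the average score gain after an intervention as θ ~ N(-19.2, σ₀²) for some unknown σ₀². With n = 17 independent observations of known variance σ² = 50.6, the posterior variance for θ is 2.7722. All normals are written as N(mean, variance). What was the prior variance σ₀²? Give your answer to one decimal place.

σ₀² = 40.4

Posterior precision equals prior precision plus data precision: 1/σ_n² = 1/σ₀² + n/σ².
So 1/σ₀² = 1/2.7722 − 17/50.6 = 0.360724 − 0.335968 = 0.024756.
Hence σ₀² = 1/0.024756 ≈ 40.4.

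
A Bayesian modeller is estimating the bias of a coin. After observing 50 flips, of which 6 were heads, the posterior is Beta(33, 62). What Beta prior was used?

Beta(27, 18)

Beta is conjugate to the binomial likelihood: posterior = Beta(a+s, b+f).
Subtract the data counts: 33−6=27, 62−44=18.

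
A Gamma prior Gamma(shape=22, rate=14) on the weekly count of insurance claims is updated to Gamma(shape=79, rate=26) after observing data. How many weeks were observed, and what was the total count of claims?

n = 12 weeks with total 57 claims

Gamma–Poisson conjugacy: posterior shape = α + Σxᵢ, posterior rate = β + n.
Matching: Σxᵢ = 79 − 22 = 57 and n = 26 − 14 = 12.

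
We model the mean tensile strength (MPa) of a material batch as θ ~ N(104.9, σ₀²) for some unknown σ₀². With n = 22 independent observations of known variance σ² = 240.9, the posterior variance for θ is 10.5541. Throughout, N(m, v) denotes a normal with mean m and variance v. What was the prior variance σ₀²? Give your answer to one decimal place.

σ₀² = 291.9

For the Normal–Normal model with known σ², precisions add: τ_n = τ₀ + n/σ².
So 1/σ₀² = 1/10.5541 − 22/240.9 = 0.094750 − 0.091324 = 0.003426.
Hence σ₀² = 1/0.003426 ≈ 291.9.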